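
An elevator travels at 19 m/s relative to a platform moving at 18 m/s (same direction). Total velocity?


Given: object velocity = 19 m/s, platform velocity = 18 m/s (same direction)
Using classical velocity addition: v_total = v_object + v_platform
v_total = 19 + 18
v_total = 37 m/s

37 m/s


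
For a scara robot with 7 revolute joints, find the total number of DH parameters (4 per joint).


Given: 7 joints, 4 DH parameters per joint (d, theta, a, alpha)
Total DH parameters = number_of_joints * 4
Total = 7 * 4
Total = 28

28


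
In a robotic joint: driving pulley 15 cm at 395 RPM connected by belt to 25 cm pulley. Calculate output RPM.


Given: D1 = 15 cm, w1 = 395 RPM, D2 = 25 cm
Using D1*w1 = D2*w2
w2 = D1*w1 / D2
w2 = 15*395 / 25
w2 = 5925 / 25
w2 = 237 RPM

237 RPM


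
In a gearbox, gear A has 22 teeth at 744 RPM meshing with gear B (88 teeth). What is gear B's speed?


Given: N1 = 22 teeth, w1 = 744 RPM, N2 = 88 teeth
Using N1*w1 = N2*w2
w2 = N1*w1 / N2
w2 = 22*744 / 88
w2 = 16368 / 88
w2 = 186 RPM

186 RPM


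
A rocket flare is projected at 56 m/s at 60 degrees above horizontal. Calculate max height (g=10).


Given: v0 = 56 m/s, theta = 60 deg, g = 10 m/s^2
sin^2(60) = 3/4
Using H = v0^2 * sin^2(theta) / (2*g)
H = 56^2 * 3/4 / (2*10)
H = 3136 * 3/4 / 20
H = 2352 / 20
H = 588/5 m

588/5 m


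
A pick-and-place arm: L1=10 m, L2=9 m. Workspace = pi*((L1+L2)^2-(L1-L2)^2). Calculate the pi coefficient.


Given: L1 = 10, L2 = 9
(L1+L2)^2 = (19)^2 = 361
(L1-L2)^2 = (1)^2 = 1
Difference = 361 - 1 = 360
This equals 4*L1*L2 = 4*10*9 = 360
Workspace area = 360*pi

360


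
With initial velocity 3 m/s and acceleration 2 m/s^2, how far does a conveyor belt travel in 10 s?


Given: v0 = 3 m/s, a = 2 m/s^2, t = 10 s
Using s = v0*t + (1/2)*a*t^2
s = 3*10 + (1/2)*2*10^2
s = 30 + (1/2)*200
s = 30 + 100
s = 130

130 m


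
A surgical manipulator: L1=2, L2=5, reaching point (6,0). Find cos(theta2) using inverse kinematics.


Given: L1 = 2, L2 = 5, target (x, y) = (6, 0)
Using cos(theta2) = (x^2 + y^2 - L1^2 - L2^2) / (2*L1*L2)
x^2 + y^2 = 6^2 + 0 = 36
L1^2 + L2^2 = 4 + 25 = 29
Numerator = 36 - 29 = 7
Denominator = 2*2*5 = 20
cos(theta2) = 7/20 = 7/20

7/20


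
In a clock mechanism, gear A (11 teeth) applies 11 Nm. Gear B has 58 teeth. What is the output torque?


Given: N1 = 11, N2 = 58, T1 = 11 Nm
Using T2/T1 = N2/N1
T2 = T1 * N2 / N1
T2 = 11 * 58 / 11
T2 = 638 / 11
T2 = 58 Nm

58 Nm


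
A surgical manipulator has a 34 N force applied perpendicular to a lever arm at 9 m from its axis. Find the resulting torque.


Given: F = 34 N, r = 9 m, angle = 90 deg (perpendicular)
Using tau = F * r * sin(90)
sin(90) = 1
tau = 34 * 9 * 1
tau = 306 Nm

306 Nm


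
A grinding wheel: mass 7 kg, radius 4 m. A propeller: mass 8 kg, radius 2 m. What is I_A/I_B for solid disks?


Given: M1=7 kg, R1=4 m, M2=8 kg, R2=2 m
For a disk: I = (1/2)*M*R^2, so I_A/I_B = (M1*R1^2)/(M2*R2^2)
M1*R1^2 = 7*16 = 112
M2*R2^2 = 8*4 = 32
I_A/I_B = 112/32 = 7/2

7/2


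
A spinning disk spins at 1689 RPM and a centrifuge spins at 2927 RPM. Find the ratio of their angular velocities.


Given: RPM_A = 1689, RPM_B = 2927
omega = 2*pi*RPM/60, so omega_A/omega_B = RPM_A / RPM_B
omega_A/omega_B = 1689 / 2927
omega_A/omega_B = 1689/2927

1689/2927


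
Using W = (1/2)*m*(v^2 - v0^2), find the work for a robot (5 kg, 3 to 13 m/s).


Given: m = 5 kg, v0 = 3 m/s, v = 13 m/s
Using W = (1/2)*m*(v^2 - v0^2)
v^2 = 13^2 = 169
v0^2 = 3^2 = 9
v^2 - v0^2 = 169 - 9 = 160
W = (1/2)*5*160 = 400 J

400 J


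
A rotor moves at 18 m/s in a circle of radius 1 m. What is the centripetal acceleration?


Given: v = 18 m/s, r = 1 m
Using a_c = v^2 / r
a_c = 18^2 / 1
a_c = 324 / 1
a_c = 324 m/s^2

324 m/s^2


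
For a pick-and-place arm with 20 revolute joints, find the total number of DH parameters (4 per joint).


Given: 20 joints, 4 DH parameters per joint (d, theta, a, alpha)
Total DH parameters = number_of_joints * 4
Total = 20 * 4
Total = 80

80


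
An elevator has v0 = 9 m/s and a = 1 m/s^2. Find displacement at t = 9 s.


Given: v0 = 9 m/s, a = 1 m/s^2, t = 9 s
Using s = v0*t + (1/2)*a*t^2
s = 9*9 + (1/2)*1*9^2
s = 81 + (1/2)*81
s = 81 + 81/2
s = 243/2

243/2 m


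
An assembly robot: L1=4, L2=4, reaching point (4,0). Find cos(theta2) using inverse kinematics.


Given: L1 = 4, L2 = 4, target (x, y) = (4, 0)
Using cos(theta2) = (x^2 + y^2 - L1^2 - L2^2) / (2*L1*L2)
x^2 + y^2 = 4^2 + 0 = 16
L1^2 + L2^2 = 16 + 16 = 32
Numerator = 16 - 32 = -16
Denominator = 2*4*4 = 32
cos(theta2) = -16/32 = -1/2

-1/2


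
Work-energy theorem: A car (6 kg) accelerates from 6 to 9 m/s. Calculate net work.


Given: m = 6 kg, v0 = 6 m/s, v = 9 m/s
Using W = (1/2)*m*(v^2 - v0^2)
v^2 = 9^2 = 81
v0^2 = 6^2 = 36
v^2 - v0^2 = 81 - 36 = 45
W = (1/2)*6*45 = 135 J

135 J


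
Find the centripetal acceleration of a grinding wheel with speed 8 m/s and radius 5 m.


Given: v = 8 m/s, r = 5 m
Using a_c = v^2 / r
a_c = 8^2 / 5
a_c = 64 / 5
a_c = 64/5 m/s^2

64/5 m/s^2


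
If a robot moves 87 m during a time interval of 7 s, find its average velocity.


Given: distance d = 87 m, time t = 7 s
Using v = d / t
v = 87 / 7
v = 87/7 m/s

87/7 m/s


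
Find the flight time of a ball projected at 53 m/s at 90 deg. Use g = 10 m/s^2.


Given: v0 = 53 m/s, theta = 90 deg, g = 10 m/s^2
sin(90) = 1
Using T = 2*v0*sin(theta) / g
T = 2*53*1 / 10
T = 106 / 10
T = 53/5 s

53/5 s


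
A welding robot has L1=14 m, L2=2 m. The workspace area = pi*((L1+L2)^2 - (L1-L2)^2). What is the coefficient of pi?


Given: L1 = 14, L2 = 2
(L1+L2)^2 = (16)^2 = 256
(L1-L2)^2 = (12)^2 = 144
Difference = 256 - 144 = 112
This equals 4*L1*L2 = 4*14*2 = 112
Workspace area = 112*pi

112


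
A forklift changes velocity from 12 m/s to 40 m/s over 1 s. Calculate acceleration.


Given: initial velocity v0 = 12 m/s, final velocity v = 40 m/s, time t = 1 s
Using a = (v - v0) / t
a = (40 - 12) / 1
a = 28 / 1
a = 28 m/s^2

28 m/s^2


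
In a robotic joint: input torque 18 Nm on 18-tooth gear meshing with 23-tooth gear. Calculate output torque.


Given: N1 = 18, N2 = 23, T1 = 18 Nm
Using T2/T1 = N2/N1
T2 = T1 * N2 / N1
T2 = 18 * 23 / 18
T2 = 414 / 18
T2 = 23 Nm

23 Nm


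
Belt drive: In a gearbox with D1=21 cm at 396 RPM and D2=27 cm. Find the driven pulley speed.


Given: D1 = 21 cm, w1 = 396 RPM, D2 = 27 cm
Using D1*w1 = D2*w2
w2 = D1*w1 / D2
w2 = 21*396 / 27
w2 = 8316 / 27
w2 = 308 RPM

308 RPM


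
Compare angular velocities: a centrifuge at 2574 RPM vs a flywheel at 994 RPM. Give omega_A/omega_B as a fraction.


Given: RPM_A = 2574, RPM_B = 994
omega = 2*pi*RPM/60, so omega_A/omega_B = RPM_A / RPM_B
omega_A/omega_B = 2574 / 994
omega_A/omega_B = 1287/497

1287/497


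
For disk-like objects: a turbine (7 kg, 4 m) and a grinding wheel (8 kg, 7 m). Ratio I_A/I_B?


Given: M1=7 kg, R1=4 m, M2=8 kg, R2=7 m
For a disk: I = (1/2)*M*R^2, so I_A/I_B = (M1*R1^2)/(M2*R2^2)
M1*R1^2 = 7*16 = 112
M2*R2^2 = 8*49 = 392
I_A/I_B = 112/392 = 2/7

2/7


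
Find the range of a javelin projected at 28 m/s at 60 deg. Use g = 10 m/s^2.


Given: v0 = 28 m/s, theta = 60 deg, g = 10 m/s^2
sin(2*60) = sin(120) = sqrt(3)/2
Using R = v0^2 * sin(2*theta) / g
R = 28^2 * (sqrt(3)/2) / 10
R = 784 * sqrt(3) / 20
R = 196/5*sqrt(3) m

196/5*sqrt(3) m


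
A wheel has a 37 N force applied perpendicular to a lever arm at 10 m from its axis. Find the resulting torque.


Given: F = 37 N, r = 10 m, angle = 90 deg (perpendicular)
Using tau = F * r * sin(90)
sin(90) = 1
tau = 37 * 10 * 1
tau = 370 Nm

370 Nm


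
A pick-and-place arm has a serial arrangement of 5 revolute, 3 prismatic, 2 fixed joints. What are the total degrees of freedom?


Given: serial robot with 5 revolute, 3 prismatic, 2 fixed joints
DOF contribution per joint type: revolute=1, prismatic=1, spherical=3, fixed=0
DOF = 5*1 + 3*1 + 2*0
DOF = 8

8


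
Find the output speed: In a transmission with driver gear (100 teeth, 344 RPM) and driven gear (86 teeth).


Given: N1 = 100 teeth, w1 = 344 RPM, N2 = 86 teeth
Using N1*w1 = N2*w2
w2 = N1*w1 / N2
w2 = 100*344 / 86
w2 = 34400 / 86
w2 = 400 RPM

400 RPM


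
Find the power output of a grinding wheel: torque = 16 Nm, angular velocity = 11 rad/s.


Given: tau = 16 Nm, omega = 11 rad/s
Using P = tau * omega
P = 16 * 11
P = 176 W

176 W


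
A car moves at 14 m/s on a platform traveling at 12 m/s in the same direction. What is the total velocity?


Given: object velocity = 14 m/s, platform velocity = 12 m/s (same direction)
Using classical velocity addition: v_total = v_object + v_platform
v_total = 14 + 12
v_total = 26 m/s

26 m/s


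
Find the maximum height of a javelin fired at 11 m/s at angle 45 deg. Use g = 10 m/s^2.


Given: v0 = 11 m/s, theta = 45 deg, g = 10 m/s^2
sin^2(45) = 1/2
Using H = v0^2 * sin^2(theta) / (2*g)
H = 11^2 * 1/2 / (2*10)
H = 121 * 1/2 / 20
H = 121/2 / 20
H = 121/40 m

121/40 m


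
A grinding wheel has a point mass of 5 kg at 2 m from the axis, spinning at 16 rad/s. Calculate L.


Given: m = 5 kg, r = 2 m, omega = 16 rad/s
For a point mass: I = m*r^2
I = 5*2^2 = 5*4 = 20
L = I*omega = 20*16
L = 320 kg*m^2/s

320 kg*m^2/s


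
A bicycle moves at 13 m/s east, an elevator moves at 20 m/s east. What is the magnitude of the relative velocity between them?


Given: v_A = 13 m/s east, v_B = 20 m/s east
Both move in the same direction; relative speed = |v_A - v_B|
|13 - 20| = |-7|
= 7 m/s

7 m/s


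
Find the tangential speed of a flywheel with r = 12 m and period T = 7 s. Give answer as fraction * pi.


Given: radius r = 12 m, period T = 7 s
Using v = 2*pi*r / T
v = 2*pi*12 / 7
v = 24*pi / 7
v = 24/7*pi m/s

24/7*pi m/s


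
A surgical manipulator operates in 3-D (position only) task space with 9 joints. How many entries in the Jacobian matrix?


Given: task space dimension = 3, joints = 9
Jacobian is a 3 x 9 matrix
Total entries = rows * columns
Total = 3 * 9
Total = 27

27


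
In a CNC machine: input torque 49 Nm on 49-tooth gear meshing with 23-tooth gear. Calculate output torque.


Given: N1 = 49, N2 = 23, T1 = 49 Nm
Using T2/T1 = N2/N1
T2 = T1 * N2 / N1
T2 = 49 * 23 / 49
T2 = 1127 / 49
T2 = 23 Nm

23 Nm


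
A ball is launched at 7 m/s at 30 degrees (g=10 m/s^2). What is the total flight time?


Given: v0 = 7 m/s, theta = 30 deg, g = 10 m/s^2
sin(30) = 1/2
Using T = 2*v0*sin(theta) / g
T = 2*7*1/2 / 10
T = 7 / 10
T = 7/10 s

7/10 s


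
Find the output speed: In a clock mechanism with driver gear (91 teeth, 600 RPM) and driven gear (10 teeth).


Given: N1 = 91 teeth, w1 = 600 RPM, N2 = 10 teeth
Using N1*w1 = N2*w2
w2 = N1*w1 / N2
w2 = 91*600 / 10
w2 = 54600 / 10
w2 = 5460 RPM

5460 RPM


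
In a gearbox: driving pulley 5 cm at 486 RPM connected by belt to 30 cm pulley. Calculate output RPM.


Given: D1 = 5 cm, w1 = 486 RPM, D2 = 30 cm
Using D1*w1 = D2*w2
w2 = D1*w1 / D2
w2 = 5*486 / 30
w2 = 2430 / 30
w2 = 81 RPM

81 RPM


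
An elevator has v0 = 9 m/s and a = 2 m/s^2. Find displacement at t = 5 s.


Given: v0 = 9 m/s, a = 2 m/s^2, t = 5 s
Using s = v0*t + (1/2)*a*t^2
s = 9*5 + (1/2)*2*5^2
s = 45 + (1/2)*50
s = 45 + 25
s = 70

70 m


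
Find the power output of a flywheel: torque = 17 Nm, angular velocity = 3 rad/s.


Given: tau = 17 Nm, omega = 3 rad/s
Using P = tau * omega
P = 17 * 3
P = 51 W

51 W


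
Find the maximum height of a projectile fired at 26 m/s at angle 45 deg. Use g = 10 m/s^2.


Given: v0 = 26 m/s, theta = 45 deg, g = 10 m/s^2
sin^2(45) = 1/2
Using H = v0^2 * sin^2(theta) / (2*g)
H = 26^2 * 1/2 / (2*10)
H = 676 * 1/2 / 20
H = 338 / 20
H = 169/10 m

169/10 m


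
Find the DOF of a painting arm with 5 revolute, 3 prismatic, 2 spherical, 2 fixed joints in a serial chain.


Given: serial robot with 5 revolute, 3 prismatic, 2 spherical, 2 fixed joints
DOF contribution per joint type: revolute=1, prismatic=1, spherical=3, fixed=0
DOF = 5*1 + 3*1 + 2*3 + 2*0
DOF = 14

14


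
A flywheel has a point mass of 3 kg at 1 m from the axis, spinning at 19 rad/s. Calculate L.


Given: m = 3 kg, r = 1 m, omega = 19 rad/s
For a point mass: I = m*r^2
I = 3*1^2 = 3*1 = 3
L = I*omega = 3*19
L = 57 kg*m^2/s

57 kg*m^2/s


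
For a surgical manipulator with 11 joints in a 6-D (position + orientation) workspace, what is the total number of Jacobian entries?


Given: task space dimension = 6, joints = 11
Jacobian is a 6 x 11 matrix
Total entries = rows * columns
Total = 6 * 11
Total = 66

66


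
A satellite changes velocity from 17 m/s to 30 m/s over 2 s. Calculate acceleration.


Given: initial velocity v0 = 17 m/s, final velocity v = 30 m/s, time t = 2 s
Using a = (v - v0) / t
a = (30 - 17) / 2
a = 13 / 2
a = 13/2 m/s^2

13/2 m/s^2


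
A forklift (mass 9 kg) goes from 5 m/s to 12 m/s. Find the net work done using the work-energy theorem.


Given: m = 9 kg, v0 = 5 m/s, v = 12 m/s
Using W = (1/2)*m*(v^2 - v0^2)
v^2 = 12^2 = 144
v0^2 = 5^2 = 25
v^2 - v0^2 = 144 - 25 = 119
W = (1/2)*9*119 = 1071/2 J

1071/2 J


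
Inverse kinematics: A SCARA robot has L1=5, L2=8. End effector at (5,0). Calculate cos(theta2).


Given: L1 = 5, L2 = 8, target (x, y) = (5, 0)
Using cos(theta2) = (x^2 + y^2 - L1^2 - L2^2) / (2*L1*L2)
x^2 + y^2 = 5^2 + 0 = 25
L1^2 + L2^2 = 25 + 64 = 89
Numerator = 25 - 89 = -64
Denominator = 2*5*8 = 80
cos(theta2) = -64/80 = -4/5

-4/5


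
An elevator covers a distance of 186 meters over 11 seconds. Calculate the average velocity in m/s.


Given: distance d = 186 m, time t = 11 s
Using v = d / t
v = 186 / 11
v = 186/11 m/s

186/11 m/s


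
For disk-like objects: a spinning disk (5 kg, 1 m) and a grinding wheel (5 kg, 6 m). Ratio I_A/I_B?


Given: M1=5 kg, R1=1 m, M2=5 kg, R2=6 m
For a disk: I = (1/2)*M*R^2, so I_A/I_B = (M1*R1^2)/(M2*R2^2)
M1*R1^2 = 5*1 = 5
M2*R2^2 = 5*36 = 180
I_A/I_B = 5/180 = 1/36

1/36


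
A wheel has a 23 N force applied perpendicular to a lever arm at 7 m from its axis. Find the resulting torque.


Given: F = 23 N, r = 7 m, angle = 90 deg (perpendicular)
Using tau = F * r * sin(90)
sin(90) = 1
tau = 23 * 7 * 1
tau = 161 Nm

161 Nm


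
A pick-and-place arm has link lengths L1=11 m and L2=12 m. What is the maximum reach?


Given: L1 = 11 m, L2 = 12 m
For a 2-link planar arm, max reach = L1 + L2 (fully extended)
Max reach = 11 + 12
Max reach = 23 m

23 m


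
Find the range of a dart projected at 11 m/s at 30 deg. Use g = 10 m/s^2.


Given: v0 = 11 m/s, theta = 30 deg, g = 10 m/s^2
sin(2*30) = sin(60) = sqrt(3)/2
Using R = v0^2 * sin(2*theta) / g
R = 11^2 * (sqrt(3)/2) / 10
R = 121 * sqrt(3) / 20
R = 121/20*sqrt(3) m

121/20*sqrt(3) m


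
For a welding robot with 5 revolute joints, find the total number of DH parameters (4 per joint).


Given: 5 joints, 4 DH parameters per joint (d, theta, a, alpha)
Total DH parameters = number_of_joints * 4
Total = 5 * 4
Total = 20

20


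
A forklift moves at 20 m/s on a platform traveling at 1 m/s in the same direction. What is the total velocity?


Given: object velocity = 20 m/s, platform velocity = 1 m/s (same direction)
Using classical velocity addition: v_total = v_object + v_platform
v_total = 20 + 1
v_total = 21 m/s

21 m/s


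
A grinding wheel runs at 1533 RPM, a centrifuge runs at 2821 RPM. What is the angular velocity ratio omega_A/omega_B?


Given: RPM_A = 1533, RPM_B = 2821
omega = 2*pi*RPM/60, so omega_A/omega_B = RPM_A / RPM_B
omega_A/omega_B = 1533 / 2821
omega_A/omega_B = 219/403

219/403


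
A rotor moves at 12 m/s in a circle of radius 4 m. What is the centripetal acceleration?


Given: v = 12 m/s, r = 4 m
Using a_c = v^2 / r
a_c = 12^2 / 4
a_c = 144 / 4
a_c = 36 m/s^2

36 m/s^2


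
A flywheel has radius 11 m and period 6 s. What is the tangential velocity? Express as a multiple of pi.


Given: radius r = 11 m, period T = 6 s
Using v = 2*pi*r / T
v = 2*pi*11 / 6
v = 22*pi / 6
v = 11/3*pi m/s

11/3*pi m/s


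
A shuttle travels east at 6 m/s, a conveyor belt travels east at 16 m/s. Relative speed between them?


Given: v_A = 6 m/s east, v_B = 16 m/s east
Both move in the same direction; relative speed = |v_A - v_B|
|6 - 16| = |-10|
= 10 m/s

10 m/s


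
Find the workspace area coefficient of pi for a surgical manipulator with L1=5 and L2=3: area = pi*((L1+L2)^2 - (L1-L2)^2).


Given: L1 = 5, L2 = 3
(L1+L2)^2 = (8)^2 = 64
(L1-L2)^2 = (2)^2 = 4
Difference = 64 - 4 = 60
This equals 4*L1*L2 = 4*5*3 = 60
Workspace area = 60*pi

60


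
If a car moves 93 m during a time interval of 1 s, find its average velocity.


Given: distance d = 93 m, time t = 1 s
Using v = d / t
v = 93 / 1
v = 93 m/s

93 m/s


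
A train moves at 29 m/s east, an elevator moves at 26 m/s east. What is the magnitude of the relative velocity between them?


Given: v_A = 29 m/s east, v_B = 26 m/s east
Both move in the same direction; relative speed = |v_A - v_B|
|29 - 26| = |3|
= 3 m/s

3 m/s


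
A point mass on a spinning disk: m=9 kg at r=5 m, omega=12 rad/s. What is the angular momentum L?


Given: m = 9 kg, r = 5 m, omega = 12 rad/s
For a point mass: I = m*r^2
I = 9*5^2 = 9*25 = 225
L = I*omega = 225*12
L = 2700 kg*m^2/s

2700 kg*m^2/s


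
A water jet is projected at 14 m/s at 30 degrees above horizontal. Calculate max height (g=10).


Given: v0 = 14 m/s, theta = 30 deg, g = 10 m/s^2
sin^2(30) = 1/4
Using H = v0^2 * sin^2(theta) / (2*g)
H = 14^2 * 1/4 / (2*10)
H = 196 * 1/4 / 20
H = 49 / 20
H = 49/20 m

49/20 m


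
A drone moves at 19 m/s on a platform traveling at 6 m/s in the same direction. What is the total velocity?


Given: object velocity = 19 m/s, platform velocity = 6 m/s (same direction)
Using classical velocity addition: v_total = v_object + v_platform
v_total = 19 + 6
v_total = 25 m/s

25 m/s


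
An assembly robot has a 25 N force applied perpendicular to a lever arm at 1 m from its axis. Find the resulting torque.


Given: F = 25 N, r = 1 m, angle = 90 deg (perpendicular)
Using tau = F * r * sin(90)
sin(90) = 1
tau = 25 * 1 * 1
tau = 25 Nm

25 Nm


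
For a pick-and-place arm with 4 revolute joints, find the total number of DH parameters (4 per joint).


Given: 4 joints, 4 DH parameters per joint (d, theta, a, alpha)
Total DH parameters = number_of_joints * 4
Total = 4 * 4
Total = 16

16


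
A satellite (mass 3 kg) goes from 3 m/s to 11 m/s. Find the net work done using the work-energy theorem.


Given: m = 3 kg, v0 = 3 m/s, v = 11 m/s
Using W = (1/2)*m*(v^2 - v0^2)
v^2 = 11^2 = 121
v0^2 = 3^2 = 9
v^2 - v0^2 = 121 - 9 = 112
W = (1/2)*3*112 = 168 J

168 J


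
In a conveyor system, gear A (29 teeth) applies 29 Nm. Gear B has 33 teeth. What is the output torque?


Given: N1 = 29, N2 = 33, T1 = 29 Nm
Using T2/T1 = N2/N1
T2 = T1 * N2 / N1
T2 = 29 * 33 / 29
T2 = 957 / 29
T2 = 33 Nm

33 Nm


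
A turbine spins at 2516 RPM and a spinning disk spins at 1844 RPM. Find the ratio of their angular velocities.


Given: RPM_A = 2516, RPM_B = 1844
omega = 2*pi*RPM/60, so omega_A/omega_B = RPM_A / RPM_B
omega_A/omega_B = 2516 / 1844
omega_A/omega_B = 629/461

629/461


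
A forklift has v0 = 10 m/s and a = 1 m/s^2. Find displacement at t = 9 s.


Given: v0 = 10 m/s, a = 1 m/s^2, t = 9 s
Using s = v0*t + (1/2)*a*t^2
s = 10*9 + (1/2)*1*9^2
s = 90 + (1/2)*81
s = 90 + 81/2
s = 261/2

261/2 m


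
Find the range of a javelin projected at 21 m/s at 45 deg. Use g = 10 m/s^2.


Given: v0 = 21 m/s, theta = 45 deg, g = 10 m/s^2
sin(2*45) = sin(90) = 1
Using R = v0^2 * sin(2*theta) / g
R = 21^2 * 1 / 10
R = 441 / 10
R = 441/10 m

441/10 m


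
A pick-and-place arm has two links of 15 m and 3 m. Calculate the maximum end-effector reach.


Given: L1 = 15 m, L2 = 3 m
For a 2-link planar arm, max reach = L1 + L2 (fully extended)
Max reach = 15 + 3
Max reach = 18 m

18 m


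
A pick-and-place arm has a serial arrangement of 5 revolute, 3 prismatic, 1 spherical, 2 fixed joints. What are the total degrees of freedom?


Given: serial robot with 5 revolute, 3 prismatic, 1 spherical, 2 fixed joints
DOF contribution per joint type: revolute=1, prismatic=1, spherical=3, fixed=0
DOF = 5*1 + 3*1 + 1*3 + 2*0
DOF = 11

11


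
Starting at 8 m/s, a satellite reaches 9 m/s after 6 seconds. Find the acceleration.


Given: initial velocity v0 = 8 m/s, final velocity v = 9 m/s, time t = 6 s
Using a = (v - v0) / t
a = (9 - 8) / 6
a = 1 / 6
a = 1/6 m/s^2

1/6 m/s^2


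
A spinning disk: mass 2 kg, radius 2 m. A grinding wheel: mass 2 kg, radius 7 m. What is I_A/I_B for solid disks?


Given: M1=2 kg, R1=2 m, M2=2 kg, R2=7 m
For a disk: I = (1/2)*M*R^2, so I_A/I_B = (M1*R1^2)/(M2*R2^2)
M1*R1^2 = 2*4 = 8
M2*R2^2 = 2*49 = 98
I_A/I_B = 8/98 = 4/49

4/49


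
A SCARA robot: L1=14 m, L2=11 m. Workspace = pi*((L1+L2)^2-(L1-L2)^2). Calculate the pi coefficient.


Given: L1 = 14, L2 = 11
(L1+L2)^2 = (25)^2 = 625
(L1-L2)^2 = (3)^2 = 9
Difference = 625 - 9 = 616
This equals 4*L1*L2 = 4*14*11 = 616
Workspace area = 616*pi

616


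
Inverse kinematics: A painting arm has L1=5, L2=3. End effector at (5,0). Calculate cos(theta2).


Given: L1 = 5, L2 = 3, target (x, y) = (5, 0)
Using cos(theta2) = (x^2 + y^2 - L1^2 - L2^2) / (2*L1*L2)
x^2 + y^2 = 5^2 + 0 = 25
L1^2 + L2^2 = 25 + 9 = 34
Numerator = 25 - 34 = -9
Denominator = 2*5*3 = 30
cos(theta2) = -9/30 = -3/10

-3/10


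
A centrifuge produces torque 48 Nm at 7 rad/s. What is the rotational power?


Given: tau = 48 Nm, omega = 7 rad/s
Using P = tau * omega
P = 48 * 7
P = 336 W

336 W


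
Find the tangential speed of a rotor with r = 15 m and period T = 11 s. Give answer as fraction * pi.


Given: radius r = 15 m, period T = 11 s
Using v = 2*pi*r / T
v = 2*pi*15 / 11
v = 30*pi / 11
v = 30/11*pi m/s

30/11*pi m/s


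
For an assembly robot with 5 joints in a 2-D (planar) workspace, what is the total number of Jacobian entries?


Given: task space dimension = 2, joints = 5
Jacobian is a 2 x 5 matrix
Total entries = rows * columns
Total = 2 * 5
Total = 10

10


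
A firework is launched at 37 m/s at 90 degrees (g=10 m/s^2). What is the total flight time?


Given: v0 = 37 m/s, theta = 90 deg, g = 10 m/s^2
sin(90) = 1
Using T = 2*v0*sin(theta) / g
T = 2*37*1 / 10
T = 74 / 10
T = 37/5 s

37/5 s


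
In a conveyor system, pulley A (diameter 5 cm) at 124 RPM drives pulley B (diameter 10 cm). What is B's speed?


Given: D1 = 5 cm, w1 = 124 RPM, D2 = 10 cm
Using D1*w1 = D2*w2
w2 = D1*w1 / D2
w2 = 5*124 / 10
w2 = 620 / 10
w2 = 62 RPM

62 RPM


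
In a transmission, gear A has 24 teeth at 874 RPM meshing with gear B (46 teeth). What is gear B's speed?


Given: N1 = 24 teeth, w1 = 874 RPM, N2 = 46 teeth
Using N1*w1 = N2*w2
w2 = N1*w1 / N2
w2 = 24*874 / 46
w2 = 20976 / 46
w2 = 456 RPM

456 RPM


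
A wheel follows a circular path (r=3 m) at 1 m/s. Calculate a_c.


Given: v = 1 m/s, r = 3 m
Using a_c = v^2 / r
a_c = 1^2 / 3
a_c = 1 / 3
a_c = 1/3 m/s^2

1/3 m/s^2


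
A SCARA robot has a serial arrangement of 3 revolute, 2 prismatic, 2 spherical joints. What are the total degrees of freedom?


Given: serial robot with 3 revolute, 2 prismatic, 2 spherical joints
DOF contribution per joint type: revolute=1, prismatic=1, spherical=3, fixed=0
DOF = 3*1 + 2*1 + 2*3
DOF = 11

11


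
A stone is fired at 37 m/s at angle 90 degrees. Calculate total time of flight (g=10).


Given: v0 = 37 m/s, theta = 90 deg, g = 10 m/s^2
sin(90) = 1
Using T = 2*v0*sin(theta) / g
T = 2*37*1 / 10
T = 74 / 10
T = 37/5 s

37/5 s


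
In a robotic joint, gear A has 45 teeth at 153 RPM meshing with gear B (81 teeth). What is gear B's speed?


Given: N1 = 45 teeth, w1 = 153 RPM, N2 = 81 teeth
Using N1*w1 = N2*w2
w2 = N1*w1 / N2
w2 = 45*153 / 81
w2 = 6885 / 81
w2 = 85 RPM

85 RPM


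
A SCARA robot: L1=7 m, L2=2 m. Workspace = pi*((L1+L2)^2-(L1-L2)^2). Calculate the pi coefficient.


Given: L1 = 7, L2 = 2
(L1+L2)^2 = (9)^2 = 81
(L1-L2)^2 = (5)^2 = 25
Difference = 81 - 25 = 56
This equals 4*L1*L2 = 4*7*2 = 56
Workspace area = 56*pi

56


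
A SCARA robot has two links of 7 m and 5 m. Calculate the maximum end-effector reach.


Given: L1 = 7 m, L2 = 5 m
For a 2-link planar arm, max reach = L1 + L2 (fully extended)
Max reach = 7 + 5
Max reach = 12 m

12 m


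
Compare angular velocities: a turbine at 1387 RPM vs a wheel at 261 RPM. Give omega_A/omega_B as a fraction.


Given: RPM_A = 1387, RPM_B = 261
omega = 2*pi*RPM/60, so omega_A/omega_B = RPM_A / RPM_B
omega_A/omega_B = 1387 / 261
omega_A/omega_B = 1387/261

1387/261


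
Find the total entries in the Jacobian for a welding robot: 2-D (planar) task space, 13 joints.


Given: task space dimension = 2, joints = 13
Jacobian is a 2 x 13 matrix
Total entries = rows * columns
Total = 2 * 13
Total = 26

26


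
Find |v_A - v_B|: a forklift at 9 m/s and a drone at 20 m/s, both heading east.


Given: v_A = 9 m/s east, v_B = 20 m/s east
Both move in the same direction; relative speed = |v_A - v_B|
|9 - 20| = |-11|
= 11 m/s

11 m/s


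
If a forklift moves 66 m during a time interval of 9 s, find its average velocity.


Given: distance d = 66 m, time t = 9 s
Using v = d / t
v = 66 / 9
v = 22/3 m/s

22/3 m/s


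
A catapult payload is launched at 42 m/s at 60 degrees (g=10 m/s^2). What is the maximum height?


Given: v0 = 42 m/s, theta = 60 deg, g = 10 m/s^2
sin^2(60) = 3/4
Using H = v0^2 * sin^2(theta) / (2*g)
H = 42^2 * 3/4 / (2*10)
H = 1764 * 3/4 / 20
H = 1323 / 20
H = 1323/20 m

1323/20 m


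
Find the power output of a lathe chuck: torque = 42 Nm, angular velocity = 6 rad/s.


Given: tau = 42 Nm, omega = 6 rad/s
Using P = tau * omega
P = 42 * 6
P = 252 W

252 W


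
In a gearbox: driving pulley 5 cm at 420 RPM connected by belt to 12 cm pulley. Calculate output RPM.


Given: D1 = 5 cm, w1 = 420 RPM, D2 = 12 cm
Using D1*w1 = D2*w2
w2 = D1*w1 / D2
w2 = 5*420 / 12
w2 = 2100 / 12
w2 = 175 RPM

175 RPM


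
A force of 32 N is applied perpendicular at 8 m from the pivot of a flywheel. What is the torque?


Given: F = 32 N, r = 8 m, angle = 90 deg (perpendicular)
Using tau = F * r * sin(90)
sin(90) = 1
tau = 32 * 8 * 1
tau = 256 Nm

256 Nm


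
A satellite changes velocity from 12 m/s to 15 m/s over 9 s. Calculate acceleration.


Given: initial velocity v0 = 12 m/s, final velocity v = 15 m/s, time t = 9 s
Using a = (v - v0) / t
a = (15 - 12) / 9
a = 3 / 9
a = 1/3 m/s^2

1/3 m/s^2


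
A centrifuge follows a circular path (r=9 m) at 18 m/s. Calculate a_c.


Given: v = 18 m/s, r = 9 m
Using a_c = v^2 / r
a_c = 18^2 / 9
a_c = 324 / 9
a_c = 36 m/s^2

36 m/s^2


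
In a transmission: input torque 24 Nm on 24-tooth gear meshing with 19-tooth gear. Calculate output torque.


Given: N1 = 24, N2 = 19, T1 = 24 Nm
Using T2/T1 = N2/N1
T2 = T1 * N2 / N1
T2 = 24 * 19 / 24
T2 = 456 / 24
T2 = 19 Nm

19 Nm


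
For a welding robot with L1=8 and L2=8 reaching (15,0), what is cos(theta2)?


Given: L1 = 8, L2 = 8, target (x, y) = (15, 0)
Using cos(theta2) = (x^2 + y^2 - L1^2 - L2^2) / (2*L1*L2)
x^2 + y^2 = 15^2 + 0 = 225
L1^2 + L2^2 = 64 + 64 = 128
Numerator = 225 - 128 = 97
Denominator = 2*8*8 = 128
cos(theta2) = 97/128 = 97/128

97/128


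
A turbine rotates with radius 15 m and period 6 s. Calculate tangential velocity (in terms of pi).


Given: radius r = 15 m, period T = 6 s
Using v = 2*pi*r / T
v = 2*pi*15 / 6
v = 30*pi / 6
v = 5*pi m/s

5*pi m/s


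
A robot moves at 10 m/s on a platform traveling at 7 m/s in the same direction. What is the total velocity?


Given: object velocity = 10 m/s, platform velocity = 7 m/s (same direction)
Using classical velocity addition: v_total = v_object + v_platform
v_total = 10 + 7
v_total = 17 m/s

17 m/s


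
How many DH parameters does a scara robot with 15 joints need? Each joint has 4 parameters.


Given: 15 joints, 4 DH parameters per joint (d, theta, a, alpha)
Total DH parameters = number_of_joints * 4
Total = 15 * 4
Total = 60

60


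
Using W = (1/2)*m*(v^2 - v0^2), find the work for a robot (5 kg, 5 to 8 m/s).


Given: m = 5 kg, v0 = 5 m/s, v = 8 m/s
Using W = (1/2)*m*(v^2 - v0^2)
v^2 = 8^2 = 64
v0^2 = 5^2 = 25
v^2 - v0^2 = 64 - 25 = 39
W = (1/2)*5*39 = 195/2 J

195/2 J


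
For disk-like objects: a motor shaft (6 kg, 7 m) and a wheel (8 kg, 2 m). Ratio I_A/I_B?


Given: M1=6 kg, R1=7 m, M2=8 kg, R2=2 m
For a disk: I = (1/2)*M*R^2, so I_A/I_B = (M1*R1^2)/(M2*R2^2)
M1*R1^2 = 6*49 = 294
M2*R2^2 = 8*4 = 32
I_A/I_B = 294/32 = 147/16

147/16


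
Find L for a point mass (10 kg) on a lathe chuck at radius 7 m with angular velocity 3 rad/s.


Given: m = 10 kg, r = 7 m, omega = 3 rad/s
For a point mass: I = m*r^2
I = 10*7^2 = 10*49 = 490
L = I*omega = 490*3
L = 1470 kg*m^2/s

1470 kg*m^2/s


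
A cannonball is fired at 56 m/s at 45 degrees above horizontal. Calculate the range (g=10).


Given: v0 = 56 m/s, theta = 45 deg, g = 10 m/s^2
sin(2*45) = sin(90) = 1
Using R = v0^2 * sin(2*theta) / g
R = 56^2 * 1 / 10
R = 3136 / 10
R = 1568/5 m

1568/5 m


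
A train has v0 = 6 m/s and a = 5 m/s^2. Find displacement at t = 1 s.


Given: v0 = 6 m/s, a = 5 m/s^2, t = 1 s
Using s = v0*t + (1/2)*a*t^2
s = 6*1 + (1/2)*5*1^2
s = 6 + (1/2)*5
s = 6 + 5/2
s = 17/2

17/2 m


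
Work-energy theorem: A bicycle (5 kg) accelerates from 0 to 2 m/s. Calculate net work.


Given: m = 5 kg, v0 = 0 m/s, v = 2 m/s
Using W = (1/2)*m*(v^2 - v0^2)
v^2 = 2^2 = 4
v0^2 = 0^2 = 0
v^2 - v0^2 = 4 - 0 = 4
W = (1/2)*5*4 = 10 J

10 J


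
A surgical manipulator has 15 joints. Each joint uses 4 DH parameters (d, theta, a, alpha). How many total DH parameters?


Given: 15 joints, 4 DH parameters per joint (d, theta, a, alpha)
Total DH parameters = number_of_joints * 4
Total = 15 * 4
Total = 60

60


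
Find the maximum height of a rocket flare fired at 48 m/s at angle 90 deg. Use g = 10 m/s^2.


Given: v0 = 48 m/s, theta = 90 deg, g = 10 m/s^2
sin^2(90) = 1
Using H = v0^2 * sin^2(theta) / (2*g)
H = 48^2 * 1 / (2*10)
H = 2304 * 1 / 20
H = 2304 / 20
H = 576/5 m

576/5 m


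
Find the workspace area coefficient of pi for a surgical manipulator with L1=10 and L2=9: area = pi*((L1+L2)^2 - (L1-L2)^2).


Given: L1 = 10, L2 = 9
(L1+L2)^2 = (19)^2 = 361
(L1-L2)^2 = (1)^2 = 1
Difference = 361 - 1 = 360
This equals 4*L1*L2 = 4*10*9 = 360
Workspace area = 360*pi

360


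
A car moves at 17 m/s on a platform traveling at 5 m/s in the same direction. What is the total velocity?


Given: object velocity = 17 m/s, platform velocity = 5 m/s (same direction)
Using classical velocity addition: v_total = v_object + v_platform
v_total = 17 + 5
v_total = 22 m/s

22 m/s


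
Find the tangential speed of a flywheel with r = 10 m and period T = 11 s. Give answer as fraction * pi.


Given: radius r = 10 m, period T = 11 s
Using v = 2*pi*r / T
v = 2*pi*10 / 11
v = 20*pi / 11
v = 20/11*pi m/s

20/11*pi m/s


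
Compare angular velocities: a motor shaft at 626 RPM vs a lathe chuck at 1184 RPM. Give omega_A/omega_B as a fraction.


Given: RPM_A = 626, RPM_B = 1184
omega = 2*pi*RPM/60, so omega_A/omega_B = RPM_A / RPM_B
omega_A/omega_B = 626 / 1184
omega_A/omega_B = 313/592

313/592


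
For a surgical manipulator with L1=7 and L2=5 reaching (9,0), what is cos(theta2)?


Given: L1 = 7, L2 = 5, target (x, y) = (9, 0)
Using cos(theta2) = (x^2 + y^2 - L1^2 - L2^2) / (2*L1*L2)
x^2 + y^2 = 9^2 + 0 = 81
L1^2 + L2^2 = 49 + 25 = 74
Numerator = 81 - 74 = 7
Denominator = 2*7*5 = 70
cos(theta2) = 7/70 = 1/10

1/10


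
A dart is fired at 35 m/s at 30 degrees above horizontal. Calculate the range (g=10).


Given: v0 = 35 m/s, theta = 30 deg, g = 10 m/s^2
sin(2*30) = sin(60) = sqrt(3)/2
Using R = v0^2 * sin(2*theta) / g
R = 35^2 * (sqrt(3)/2) / 10
R = 1225 * sqrt(3) / 20
R = 245/4*sqrt(3) m

245/4*sqrt(3) m


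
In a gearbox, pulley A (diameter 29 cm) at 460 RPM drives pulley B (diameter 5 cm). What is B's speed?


Given: D1 = 29 cm, w1 = 460 RPM, D2 = 5 cm
Using D1*w1 = D2*w2
w2 = D1*w1 / D2
w2 = 29*460 / 5
w2 = 13340 / 5
w2 = 2668 RPM

2668 RPM


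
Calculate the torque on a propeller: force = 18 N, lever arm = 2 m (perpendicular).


Given: F = 18 N, r = 2 m, angle = 90 deg (perpendicular)
Using tau = F * r * sin(90)
sin(90) = 1
tau = 18 * 2 * 1
tau = 36 Nm

36 Nm


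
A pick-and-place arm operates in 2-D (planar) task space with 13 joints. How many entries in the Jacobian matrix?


Given: task space dimension = 2, joints = 13
Jacobian is a 2 x 13 matrix
Total entries = rows * columns
Total = 2 * 13
Total = 26

26


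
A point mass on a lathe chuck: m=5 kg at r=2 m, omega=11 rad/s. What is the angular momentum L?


Given: m = 5 kg, r = 2 m, omega = 11 rad/s
For a point mass: I = m*r^2
I = 5*2^2 = 5*4 = 20
L = I*omega = 20*11
L = 220 kg*m^2/s

220 kg*m^2/s


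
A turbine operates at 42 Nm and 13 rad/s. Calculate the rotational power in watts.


Given: tau = 42 Nm, omega = 13 rad/s
Using P = tau * omega
P = 42 * 13
P = 546 W

546 W


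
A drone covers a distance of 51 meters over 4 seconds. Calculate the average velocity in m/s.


Given: distance d = 51 m, time t = 4 s
Using v = d / t
v = 51 / 4
v = 51/4 m/s

51/4 m/s


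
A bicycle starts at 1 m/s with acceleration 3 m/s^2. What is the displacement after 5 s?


Given: v0 = 1 m/s, a = 3 m/s^2, t = 5 s
Using s = v0*t + (1/2)*a*t^2
s = 1*5 + (1/2)*3*5^2
s = 5 + (1/2)*75
s = 5 + 75/2
s = 85/2

85/2 m


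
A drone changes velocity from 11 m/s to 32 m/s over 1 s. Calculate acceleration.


Given: initial velocity v0 = 11 m/s, final velocity v = 32 m/s, time t = 1 s
Using a = (v - v0) / t
a = (32 - 11) / 1
a = 21 / 1
a = 21 m/s^2

21 m/s^2


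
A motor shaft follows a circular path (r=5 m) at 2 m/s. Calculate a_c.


Given: v = 2 m/s, r = 5 m
Using a_c = v^2 / r
a_c = 2^2 / 5
a_c = 4 / 5
a_c = 4/5 m/s^2

4/5 m/s^2


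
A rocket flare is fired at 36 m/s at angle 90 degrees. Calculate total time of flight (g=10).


Given: v0 = 36 m/s, theta = 90 deg, g = 10 m/s^2
sin(90) = 1
Using T = 2*v0*sin(theta) / g
T = 2*36*1 / 10
T = 72 / 10
T = 36/5 s

36/5 s


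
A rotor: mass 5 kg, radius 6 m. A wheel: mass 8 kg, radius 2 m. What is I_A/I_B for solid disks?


Given: M1=5 kg, R1=6 m, M2=8 kg, R2=2 m
For a disk: I = (1/2)*M*R^2, so I_A/I_B = (M1*R1^2)/(M2*R2^2)
M1*R1^2 = 5*36 = 180
M2*R2^2 = 8*4 = 32
I_A/I_B = 180/32 = 45/8

45/8


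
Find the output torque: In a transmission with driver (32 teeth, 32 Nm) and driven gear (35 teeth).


Given: N1 = 32, N2 = 35, T1 = 32 Nm
Using T2/T1 = N2/N1
T2 = T1 * N2 / N1
T2 = 32 * 35 / 32
T2 = 1120 / 32
T2 = 35 Nm

35 Nm


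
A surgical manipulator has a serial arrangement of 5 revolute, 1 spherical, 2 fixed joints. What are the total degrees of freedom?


Given: serial robot with 5 revolute, 1 spherical, 2 fixed joints
DOF contribution per joint type: revolute=1, prismatic=1, spherical=3, fixed=0
DOF = 5*1 + 1*3 + 2*0
DOF = 8

8


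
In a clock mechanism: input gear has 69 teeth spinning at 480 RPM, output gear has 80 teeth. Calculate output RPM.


Given: N1 = 69 teeth, w1 = 480 RPM, N2 = 80 teeth
Using N1*w1 = N2*w2
w2 = N1*w1 / N2
w2 = 69*480 / 80
w2 = 33120 / 80
w2 = 414 RPM

414 RPM


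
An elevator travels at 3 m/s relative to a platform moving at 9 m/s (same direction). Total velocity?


Given: object velocity = 3 m/s, platform velocity = 9 m/s (same direction)
Using classical velocity addition: v_total = v_object + v_platform
v_total = 3 + 9
v_total = 12 m/s

12 m/s


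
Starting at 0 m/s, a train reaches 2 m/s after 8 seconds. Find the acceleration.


Given: initial velocity v0 = 0 m/s, final velocity v = 2 m/s, time t = 8 s
Using a = (v - v0) / t
a = (2 - 0) / 8
a = 2 / 8
a = 1/4 m/s^2

1/4 m/s^2


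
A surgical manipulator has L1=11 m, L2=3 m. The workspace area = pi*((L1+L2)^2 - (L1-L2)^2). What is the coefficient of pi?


Given: L1 = 11, L2 = 3
(L1+L2)^2 = (14)^2 = 196
(L1-L2)^2 = (8)^2 = 64
Difference = 196 - 64 = 132
This equals 4*L1*L2 = 4*11*3 = 132
Workspace area = 132*pi

132


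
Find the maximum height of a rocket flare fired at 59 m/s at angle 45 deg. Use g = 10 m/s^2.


Given: v0 = 59 m/s, theta = 45 deg, g = 10 m/s^2
sin^2(45) = 1/2
Using H = v0^2 * sin^2(theta) / (2*g)
H = 59^2 * 1/2 / (2*10)
H = 3481 * 1/2 / 20
H = 3481/2 / 20
H = 3481/40 m

3481/40 m


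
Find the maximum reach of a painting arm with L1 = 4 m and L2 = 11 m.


Given: L1 = 4 m, L2 = 11 m
For a 2-link planar arm, max reach = L1 + L2 (fully extended)
Max reach = 4 + 11
Max reach = 15 m

15 m


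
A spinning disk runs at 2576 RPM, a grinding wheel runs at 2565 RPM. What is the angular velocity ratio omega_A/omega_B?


Given: RPM_A = 2576, RPM_B = 2565
omega = 2*pi*RPM/60, so omega_A/omega_B = RPM_A / RPM_B
omega_A/omega_B = 2576 / 2565
omega_A/omega_B = 2576/2565

2576/2565


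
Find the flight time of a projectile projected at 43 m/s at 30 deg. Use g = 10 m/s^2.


Given: v0 = 43 m/s, theta = 30 deg, g = 10 m/s^2
sin(30) = 1/2
Using T = 2*v0*sin(theta) / g
T = 2*43*1/2 / 10
T = 43 / 10
T = 43/10 s

43/10 s


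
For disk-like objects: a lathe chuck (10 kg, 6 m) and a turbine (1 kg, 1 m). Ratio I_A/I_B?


Given: M1=10 kg, R1=6 m, M2=1 kg, R2=1 m
For a disk: I = (1/2)*M*R^2, so I_A/I_B = (M1*R1^2)/(M2*R2^2)
M1*R1^2 = 10*36 = 360
M2*R2^2 = 1*1 = 1
I_A/I_B = 360/1 = 360

360


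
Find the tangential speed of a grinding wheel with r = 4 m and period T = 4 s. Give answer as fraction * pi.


Given: radius r = 4 m, period T = 4 s
Using v = 2*pi*r / T
v = 2*pi*4 / 4
v = 8*pi / 4
v = 2*pi m/s

2*pi m/s


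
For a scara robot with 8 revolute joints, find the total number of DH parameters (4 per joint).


Given: 8 joints, 4 DH parameters per joint (d, theta, a, alpha)
Total DH parameters = number_of_joints * 4
Total = 8 * 4
Total = 32

32


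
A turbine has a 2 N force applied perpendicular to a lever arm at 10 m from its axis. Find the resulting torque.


Given: F = 2 N, r = 10 m, angle = 90 deg (perpendicular)
Using tau = F * r * sin(90)
sin(90) = 1
tau = 2 * 10 * 1
tau = 20 Nm

20 Nm


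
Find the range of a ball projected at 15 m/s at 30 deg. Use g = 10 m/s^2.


Given: v0 = 15 m/s, theta = 30 deg, g = 10 m/s^2
sin(2*30) = sin(60) = sqrt(3)/2
Using R = v0^2 * sin(2*theta) / g
R = 15^2 * (sqrt(3)/2) / 10
R = 225 * sqrt(3) / 20
R = 45/4*sqrt(3) m

45/4*sqrt(3) m


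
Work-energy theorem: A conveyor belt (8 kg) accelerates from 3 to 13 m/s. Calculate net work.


Given: m = 8 kg, v0 = 3 m/s, v = 13 m/s
Using W = (1/2)*m*(v^2 - v0^2)
v^2 = 13^2 = 169
v0^2 = 3^2 = 9
v^2 - v0^2 = 169 - 9 = 160
W = (1/2)*8*160 = 640 J

640 J


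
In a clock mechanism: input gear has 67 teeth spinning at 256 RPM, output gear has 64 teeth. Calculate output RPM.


Given: N1 = 67 teeth, w1 = 256 RPM, N2 = 64 teeth
Using N1*w1 = N2*w2
w2 = N1*w1 / N2
w2 = 67*256 / 64
w2 = 17152 / 64
w2 = 268 RPM

268 RPM


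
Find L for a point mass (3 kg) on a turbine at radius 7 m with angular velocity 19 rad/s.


Given: m = 3 kg, r = 7 m, omega = 19 rad/s
For a point mass: I = m*r^2
I = 3*7^2 = 3*49 = 147
L = I*omega = 147*19
L = 2793 kg*m^2/s

2793 kg*m^2/s


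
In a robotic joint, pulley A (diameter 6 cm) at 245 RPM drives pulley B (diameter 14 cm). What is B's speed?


Given: D1 = 6 cm, w1 = 245 RPM, D2 = 14 cm
Using D1*w1 = D2*w2
w2 = D1*w1 / D2
w2 = 6*245 / 14
w2 = 1470 / 14
w2 = 105 RPM

105 RPM


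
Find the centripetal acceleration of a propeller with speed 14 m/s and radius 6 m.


Given: v = 14 m/s, r = 6 m
Using a_c = v^2 / r
a_c = 14^2 / 6
a_c = 196 / 6
a_c = 98/3 m/s^2

98/3 m/s^2


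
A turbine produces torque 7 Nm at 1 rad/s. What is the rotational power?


Given: tau = 7 Nm, omega = 1 rad/s
Using P = tau * omega
P = 7 * 1
P = 7 W

7 W


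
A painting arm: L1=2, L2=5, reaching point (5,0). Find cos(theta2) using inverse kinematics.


Given: L1 = 2, L2 = 5, target (x, y) = (5, 0)
Using cos(theta2) = (x^2 + y^2 - L1^2 - L2^2) / (2*L1*L2)
x^2 + y^2 = 5^2 + 0 = 25
L1^2 + L2^2 = 4 + 25 = 29
Numerator = 25 - 29 = -4
Denominator = 2*2*5 = 20
cos(theta2) = -4/20 = -1/5

-1/5
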